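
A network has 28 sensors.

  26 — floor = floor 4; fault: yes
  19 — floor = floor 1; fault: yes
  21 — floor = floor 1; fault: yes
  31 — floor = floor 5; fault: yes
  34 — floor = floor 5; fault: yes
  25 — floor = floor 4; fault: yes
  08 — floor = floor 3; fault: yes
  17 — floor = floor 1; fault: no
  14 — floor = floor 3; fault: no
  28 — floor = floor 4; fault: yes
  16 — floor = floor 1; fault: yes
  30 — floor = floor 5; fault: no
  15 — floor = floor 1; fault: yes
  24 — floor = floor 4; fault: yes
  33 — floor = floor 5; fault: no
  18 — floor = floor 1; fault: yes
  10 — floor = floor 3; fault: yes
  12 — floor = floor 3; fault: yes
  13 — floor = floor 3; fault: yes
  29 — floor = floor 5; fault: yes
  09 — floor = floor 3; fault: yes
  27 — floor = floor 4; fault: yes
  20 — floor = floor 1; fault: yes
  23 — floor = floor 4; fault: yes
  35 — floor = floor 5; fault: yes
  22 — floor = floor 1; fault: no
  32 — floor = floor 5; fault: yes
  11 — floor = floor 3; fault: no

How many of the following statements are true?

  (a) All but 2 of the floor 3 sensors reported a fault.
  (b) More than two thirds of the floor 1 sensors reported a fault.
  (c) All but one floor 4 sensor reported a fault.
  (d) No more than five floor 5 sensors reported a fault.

3

(a) floor 3: |A| = 7, |A ∩ B| = 5; needs |A ∖ B| = 2 — true.
(b) floor 1: |A| = 8, |A ∩ B| = 6; needs |A ∩ B| / |A| > 2/3 — true.
(c) floor 4: |A| = 6, |A ∩ B| = 6; needs |A ∖ B| = 1 — false.
(d) floor 5: |A| = 7, |A ∩ B| = 5; needs |A ∩ B| ≤ 5 — true.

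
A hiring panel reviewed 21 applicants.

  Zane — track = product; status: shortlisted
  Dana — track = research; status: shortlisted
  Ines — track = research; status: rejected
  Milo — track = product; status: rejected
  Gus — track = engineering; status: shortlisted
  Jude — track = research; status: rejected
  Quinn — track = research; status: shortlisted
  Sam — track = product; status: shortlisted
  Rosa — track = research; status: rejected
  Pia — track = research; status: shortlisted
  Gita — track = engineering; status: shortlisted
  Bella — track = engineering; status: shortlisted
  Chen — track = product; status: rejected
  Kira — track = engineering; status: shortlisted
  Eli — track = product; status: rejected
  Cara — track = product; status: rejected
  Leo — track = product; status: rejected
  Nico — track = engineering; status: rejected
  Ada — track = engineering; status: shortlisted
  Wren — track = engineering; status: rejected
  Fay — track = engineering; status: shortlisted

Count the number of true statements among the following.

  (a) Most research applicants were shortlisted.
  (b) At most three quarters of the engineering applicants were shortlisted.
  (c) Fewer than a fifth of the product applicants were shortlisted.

1

(a) research: |A| = 6, |A ∩ B| = 3; needs |A ∩ B| > |A ∖ B| — false.
(b) engineering: |A| = 8, |A ∩ B| = 6; needs |A ∩ B| / |A| ≤ 3/4 — true.
(c) product: |A| = 7, |A ∩ B| = 2; needs |A ∩ B| / |A| < 1/5 — false.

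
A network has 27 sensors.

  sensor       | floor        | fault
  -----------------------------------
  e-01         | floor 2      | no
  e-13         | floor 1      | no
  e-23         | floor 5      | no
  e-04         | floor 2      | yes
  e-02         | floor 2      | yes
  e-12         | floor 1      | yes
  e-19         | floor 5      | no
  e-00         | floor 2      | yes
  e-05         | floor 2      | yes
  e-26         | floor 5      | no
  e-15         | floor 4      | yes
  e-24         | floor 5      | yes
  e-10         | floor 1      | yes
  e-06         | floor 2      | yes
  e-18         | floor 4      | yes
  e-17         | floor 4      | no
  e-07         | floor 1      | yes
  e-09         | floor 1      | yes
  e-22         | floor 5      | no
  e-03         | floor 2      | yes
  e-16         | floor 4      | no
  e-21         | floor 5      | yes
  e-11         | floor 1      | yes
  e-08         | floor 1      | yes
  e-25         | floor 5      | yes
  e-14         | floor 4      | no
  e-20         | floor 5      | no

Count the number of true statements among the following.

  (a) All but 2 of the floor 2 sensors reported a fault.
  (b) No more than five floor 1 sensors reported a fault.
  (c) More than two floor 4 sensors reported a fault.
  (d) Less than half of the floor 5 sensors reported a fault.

(a) floor 2: |A| = 7, |A ∩ B| = 6; needs |A ∖ B| = 2 — false.
(b) floor 1: |A| = 7, |A ∩ B| = 6; needs |A ∩ B| ≤ 5 — false.
(c) floor 4: |A| = 5, |A ∩ B| = 2; needs |A ∩ B| > 2 — false.
(d) floor 5: |A| = 8, |A ∩ B| = 3; needs |A ∩ B| < |A ∖ B| — true.

1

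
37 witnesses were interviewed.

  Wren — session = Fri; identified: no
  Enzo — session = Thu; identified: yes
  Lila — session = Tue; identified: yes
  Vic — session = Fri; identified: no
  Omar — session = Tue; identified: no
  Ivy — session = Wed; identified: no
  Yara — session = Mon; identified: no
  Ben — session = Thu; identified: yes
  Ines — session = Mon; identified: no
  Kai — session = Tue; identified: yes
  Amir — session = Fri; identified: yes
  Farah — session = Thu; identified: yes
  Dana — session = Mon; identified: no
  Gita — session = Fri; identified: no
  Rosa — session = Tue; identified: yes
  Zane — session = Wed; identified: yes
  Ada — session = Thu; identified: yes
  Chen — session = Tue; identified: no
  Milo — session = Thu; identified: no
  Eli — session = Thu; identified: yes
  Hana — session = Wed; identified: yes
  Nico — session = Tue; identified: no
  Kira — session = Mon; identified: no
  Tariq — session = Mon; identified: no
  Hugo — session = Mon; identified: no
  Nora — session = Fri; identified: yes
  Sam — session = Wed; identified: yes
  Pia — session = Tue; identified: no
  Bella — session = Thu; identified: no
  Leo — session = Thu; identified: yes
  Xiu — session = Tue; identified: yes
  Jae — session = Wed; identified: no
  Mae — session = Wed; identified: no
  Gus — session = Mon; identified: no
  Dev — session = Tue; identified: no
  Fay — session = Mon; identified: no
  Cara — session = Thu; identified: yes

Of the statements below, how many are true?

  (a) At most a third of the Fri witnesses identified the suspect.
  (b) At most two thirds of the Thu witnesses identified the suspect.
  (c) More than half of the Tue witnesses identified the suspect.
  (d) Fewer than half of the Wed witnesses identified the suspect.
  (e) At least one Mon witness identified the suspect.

0

(a) Fri: |A| = 5, |A ∩ B| = 2; needs |A ∩ B| / |A| ≤ 1/3 — false.
(b) Thu: |A| = 9, |A ∩ B| = 7; needs |A ∩ B| / |A| ≤ 2/3 — false.
(c) Tue: |A| = 9, |A ∩ B| = 4; needs |A ∩ B| > |A ∖ B| — false.
(d) Wed: |A| = 6, |A ∩ B| = 3; needs |A ∩ B| < |A ∖ B| — false.
(e) Mon: |A| = 8, |A ∩ B| = 0; needs A ∩ B ≠ ∅ (|A ∩ B| ≥ 1) — false.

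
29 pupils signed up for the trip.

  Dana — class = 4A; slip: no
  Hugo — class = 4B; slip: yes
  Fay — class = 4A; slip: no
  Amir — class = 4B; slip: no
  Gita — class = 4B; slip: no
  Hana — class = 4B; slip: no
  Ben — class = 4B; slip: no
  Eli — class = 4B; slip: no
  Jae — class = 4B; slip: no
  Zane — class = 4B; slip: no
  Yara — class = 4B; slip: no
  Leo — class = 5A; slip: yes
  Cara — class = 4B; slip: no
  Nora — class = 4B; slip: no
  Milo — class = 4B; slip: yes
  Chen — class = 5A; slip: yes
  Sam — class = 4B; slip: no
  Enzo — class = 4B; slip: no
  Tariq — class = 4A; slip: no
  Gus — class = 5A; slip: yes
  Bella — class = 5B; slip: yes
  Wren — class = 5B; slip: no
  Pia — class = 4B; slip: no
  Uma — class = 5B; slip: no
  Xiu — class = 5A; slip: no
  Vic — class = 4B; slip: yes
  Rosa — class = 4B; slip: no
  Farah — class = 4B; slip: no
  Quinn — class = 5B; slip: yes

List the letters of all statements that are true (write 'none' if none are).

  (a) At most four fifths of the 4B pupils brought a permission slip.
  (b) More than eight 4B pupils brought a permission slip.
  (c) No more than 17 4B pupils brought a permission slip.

(a), (c)

|A| = 18, |A ∩ B| = 3, |A ∖ B| = 15.
(a) |A ∩ B| / |A| ≤ 4/5: holds.
(b) |A ∩ B| > 8: fails.
(c) |A ∩ B| ≤ 17: holds.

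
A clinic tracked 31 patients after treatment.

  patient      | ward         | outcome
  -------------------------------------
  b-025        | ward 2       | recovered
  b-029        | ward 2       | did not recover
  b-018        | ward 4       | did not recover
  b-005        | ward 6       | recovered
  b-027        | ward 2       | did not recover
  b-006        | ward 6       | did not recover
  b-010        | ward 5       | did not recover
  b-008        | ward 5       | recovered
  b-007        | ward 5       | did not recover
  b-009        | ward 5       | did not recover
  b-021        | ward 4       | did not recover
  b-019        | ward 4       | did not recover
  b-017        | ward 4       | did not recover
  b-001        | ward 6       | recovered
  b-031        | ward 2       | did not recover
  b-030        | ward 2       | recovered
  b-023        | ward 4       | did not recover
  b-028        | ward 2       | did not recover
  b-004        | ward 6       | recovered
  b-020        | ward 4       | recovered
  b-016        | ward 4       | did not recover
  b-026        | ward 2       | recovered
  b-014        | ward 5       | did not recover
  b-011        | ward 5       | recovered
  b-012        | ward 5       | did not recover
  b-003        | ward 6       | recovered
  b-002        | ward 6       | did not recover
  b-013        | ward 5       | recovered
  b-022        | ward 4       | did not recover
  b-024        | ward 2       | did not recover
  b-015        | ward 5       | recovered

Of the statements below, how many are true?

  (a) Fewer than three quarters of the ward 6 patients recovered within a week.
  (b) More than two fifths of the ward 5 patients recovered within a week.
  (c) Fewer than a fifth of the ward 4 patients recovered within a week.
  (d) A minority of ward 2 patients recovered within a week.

(a) ward 6: |A| = 6, |A ∩ B| = 4; needs |A ∩ B| / |A| < 3/4 — true.
(b) ward 5: |A| = 9, |A ∩ B| = 4; needs |A ∩ B| / |A| > 2/5 — true.
(c) ward 4: |A| = 8, |A ∩ B| = 1; needs |A ∩ B| / |A| < 1/5 — true.
(d) ward 2: |A| = 8, |A ∩ B| = 3; needs |A ∩ B| < |A ∖ B| — true.

4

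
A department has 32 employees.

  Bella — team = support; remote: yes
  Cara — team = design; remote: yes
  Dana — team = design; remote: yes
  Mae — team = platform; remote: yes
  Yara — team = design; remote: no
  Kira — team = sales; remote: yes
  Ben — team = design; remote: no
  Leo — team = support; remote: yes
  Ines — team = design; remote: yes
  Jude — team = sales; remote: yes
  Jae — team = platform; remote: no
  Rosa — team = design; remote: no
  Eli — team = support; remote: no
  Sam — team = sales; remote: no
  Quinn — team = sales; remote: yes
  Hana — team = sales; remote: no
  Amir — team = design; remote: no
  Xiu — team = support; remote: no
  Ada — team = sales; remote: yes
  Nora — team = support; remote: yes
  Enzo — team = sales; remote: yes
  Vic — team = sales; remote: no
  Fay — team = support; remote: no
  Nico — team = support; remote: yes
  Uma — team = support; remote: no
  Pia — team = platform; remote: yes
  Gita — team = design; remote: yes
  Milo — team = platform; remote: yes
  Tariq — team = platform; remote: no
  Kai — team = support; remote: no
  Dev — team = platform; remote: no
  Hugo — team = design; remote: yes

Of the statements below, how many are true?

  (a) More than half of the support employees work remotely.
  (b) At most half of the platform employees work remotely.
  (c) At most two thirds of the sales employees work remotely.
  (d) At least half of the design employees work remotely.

3

(a) support: |A| = 9, |A ∩ B| = 4; needs |A ∩ B| > |A ∖ B| — false.
(b) platform: |A| = 6, |A ∩ B| = 3; needs |A ∩ B| ≤ |A ∖ B| — true.
(c) sales: |A| = 8, |A ∩ B| = 5; needs |A ∩ B| / |A| ≤ 2/3 — true.
(d) design: |A| = 9, |A ∩ B| = 5; needs |A ∩ B| ≥ |A ∖ B| — true.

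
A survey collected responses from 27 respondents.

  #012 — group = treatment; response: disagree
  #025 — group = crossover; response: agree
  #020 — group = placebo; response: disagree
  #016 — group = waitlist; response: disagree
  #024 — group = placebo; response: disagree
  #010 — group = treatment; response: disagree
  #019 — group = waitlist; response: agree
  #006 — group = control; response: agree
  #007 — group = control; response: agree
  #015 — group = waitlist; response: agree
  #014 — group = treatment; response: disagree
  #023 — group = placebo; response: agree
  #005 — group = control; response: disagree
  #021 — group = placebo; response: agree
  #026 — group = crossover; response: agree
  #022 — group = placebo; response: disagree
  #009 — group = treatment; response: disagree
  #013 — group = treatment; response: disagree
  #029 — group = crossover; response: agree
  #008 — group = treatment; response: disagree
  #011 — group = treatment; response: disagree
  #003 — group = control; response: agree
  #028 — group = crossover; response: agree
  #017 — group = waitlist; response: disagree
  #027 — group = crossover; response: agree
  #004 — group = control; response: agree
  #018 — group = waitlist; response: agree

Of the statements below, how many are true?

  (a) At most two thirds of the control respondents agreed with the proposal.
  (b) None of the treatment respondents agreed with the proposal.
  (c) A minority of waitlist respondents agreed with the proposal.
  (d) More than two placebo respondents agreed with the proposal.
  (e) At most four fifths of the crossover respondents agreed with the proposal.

(a) control: |A| = 5, |A ∩ B| = 4; needs |A ∩ B| / |A| ≤ 2/3 — false.
(b) treatment: |A| = 7, |A ∩ B| = 0; needs A ∩ B = ∅ (|A ∩ B| = 0) — true.
(c) waitlist: |A| = 5, |A ∩ B| = 3; needs |A ∩ B| < |A ∖ B| — false.
(d) placebo: |A| = 5, |A ∩ B| = 2; needs |A ∩ B| > 2 — false.
(e) crossover: |A| = 5, |A ∩ B| = 5; needs |A ∩ B| / |A| ≤ 4/5 — false.

1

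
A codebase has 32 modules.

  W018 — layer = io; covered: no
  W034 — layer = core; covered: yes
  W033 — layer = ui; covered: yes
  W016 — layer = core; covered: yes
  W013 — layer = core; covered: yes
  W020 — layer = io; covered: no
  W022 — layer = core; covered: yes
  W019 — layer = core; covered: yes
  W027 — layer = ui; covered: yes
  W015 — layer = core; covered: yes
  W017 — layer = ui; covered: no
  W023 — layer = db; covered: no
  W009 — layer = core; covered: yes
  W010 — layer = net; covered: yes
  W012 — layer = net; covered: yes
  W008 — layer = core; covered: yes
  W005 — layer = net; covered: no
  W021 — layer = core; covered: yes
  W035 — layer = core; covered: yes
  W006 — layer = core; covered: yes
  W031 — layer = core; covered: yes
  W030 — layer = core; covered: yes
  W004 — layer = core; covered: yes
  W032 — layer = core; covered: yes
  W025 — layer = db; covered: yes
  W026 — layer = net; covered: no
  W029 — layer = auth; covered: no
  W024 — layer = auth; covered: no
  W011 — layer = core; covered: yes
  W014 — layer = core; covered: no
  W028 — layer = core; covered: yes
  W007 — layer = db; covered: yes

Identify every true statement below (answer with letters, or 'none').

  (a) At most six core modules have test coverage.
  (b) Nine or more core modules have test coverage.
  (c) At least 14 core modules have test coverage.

|A| = 18, |A ∩ B| = 17, |A ∖ B| = 1.
(a) |A ∩ B| ≤ 6: fails.
(b) |A ∩ B| ≥ 9: holds.
(c) |A ∩ B| ≥ 14: holds.

(b), (c)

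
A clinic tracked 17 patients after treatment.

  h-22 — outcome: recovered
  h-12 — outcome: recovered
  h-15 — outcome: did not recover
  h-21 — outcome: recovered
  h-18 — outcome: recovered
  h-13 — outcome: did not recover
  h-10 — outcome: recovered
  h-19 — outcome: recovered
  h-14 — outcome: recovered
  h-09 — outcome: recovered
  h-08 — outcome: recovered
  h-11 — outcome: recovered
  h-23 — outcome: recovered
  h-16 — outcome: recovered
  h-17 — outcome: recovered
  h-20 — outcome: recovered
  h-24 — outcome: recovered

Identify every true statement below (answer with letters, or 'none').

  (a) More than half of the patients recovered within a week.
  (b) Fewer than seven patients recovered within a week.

|A| = 17, |A ∩ B| = 15, |A ∖ B| = 2.
(a) |A ∩ B| > |A ∖ B|: holds.
(b) |A ∩ B| < 7: fails.

(a)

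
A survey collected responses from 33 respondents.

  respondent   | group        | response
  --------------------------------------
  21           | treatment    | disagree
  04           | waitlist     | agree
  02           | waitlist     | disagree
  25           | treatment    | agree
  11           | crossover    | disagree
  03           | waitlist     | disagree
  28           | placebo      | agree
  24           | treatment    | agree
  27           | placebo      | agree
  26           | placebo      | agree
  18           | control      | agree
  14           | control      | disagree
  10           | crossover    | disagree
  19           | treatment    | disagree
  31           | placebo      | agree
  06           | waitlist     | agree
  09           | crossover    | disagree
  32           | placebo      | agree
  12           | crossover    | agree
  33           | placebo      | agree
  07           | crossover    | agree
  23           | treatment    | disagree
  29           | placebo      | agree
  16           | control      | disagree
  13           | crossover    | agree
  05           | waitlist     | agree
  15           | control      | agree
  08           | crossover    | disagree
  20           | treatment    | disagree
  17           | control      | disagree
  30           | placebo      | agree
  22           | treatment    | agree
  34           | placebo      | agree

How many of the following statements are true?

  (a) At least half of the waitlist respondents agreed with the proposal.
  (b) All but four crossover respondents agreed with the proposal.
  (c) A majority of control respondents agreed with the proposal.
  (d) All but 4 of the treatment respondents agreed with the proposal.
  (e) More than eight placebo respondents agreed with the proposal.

4

(a) waitlist: |A| = 5, |A ∩ B| = 3; needs |A ∩ B| ≥ |A ∖ B| — true.
(b) crossover: |A| = 7, |A ∩ B| = 3; needs |A ∖ B| = 4 — true.
(c) control: |A| = 5, |A ∩ B| = 2; needs |A ∩ B| > |A ∖ B| — false.
(d) treatment: |A| = 7, |A ∩ B| = 3; needs |A ∖ B| = 4 — true.
(e) placebo: |A| = 9, |A ∩ B| = 9; needs |A ∩ B| > 8 — true.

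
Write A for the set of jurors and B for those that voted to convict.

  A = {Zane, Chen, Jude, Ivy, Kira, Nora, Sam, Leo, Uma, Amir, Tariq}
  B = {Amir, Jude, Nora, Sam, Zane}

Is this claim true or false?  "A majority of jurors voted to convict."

Truth condition: |A ∩ B| > |A ∖ B|.
A (the restrictor) = {Zane, Chen, Jude, Ivy, Kira, Nora, Sam, Leo, Uma, Amir, Tariq}, |A| = 11.
A ∩ B = {Zane, Jude, Nora, Sam, Amir}, so |A ∩ B| = 5.
A ∖ B = {Chen, Ivy, Kira, Leo, Uma, Tariq}, so |A ∖ B| = 6.
5 < 6, so the statement is false.

False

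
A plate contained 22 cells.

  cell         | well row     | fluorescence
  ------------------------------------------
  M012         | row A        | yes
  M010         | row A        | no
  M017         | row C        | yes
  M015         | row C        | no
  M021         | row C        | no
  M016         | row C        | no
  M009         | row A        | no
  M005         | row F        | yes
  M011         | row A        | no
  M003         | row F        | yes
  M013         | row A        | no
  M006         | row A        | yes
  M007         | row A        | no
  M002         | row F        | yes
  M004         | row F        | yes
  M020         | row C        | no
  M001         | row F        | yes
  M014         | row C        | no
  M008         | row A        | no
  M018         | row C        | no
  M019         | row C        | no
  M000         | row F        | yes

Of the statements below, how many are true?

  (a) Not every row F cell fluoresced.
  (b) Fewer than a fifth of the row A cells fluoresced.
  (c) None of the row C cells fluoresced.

0

(a) row F: |A| = 6, |A ∩ B| = 6; needs A ⊄ B (|A ∖ B| ≥ 1) — false.
(b) row A: |A| = 8, |A ∩ B| = 2; needs |A ∩ B| / |A| < 1/5 — false.
(c) row C: |A| = 8, |A ∩ B| = 1; needs A ∩ B = ∅ (|A ∩ B| = 0) — false.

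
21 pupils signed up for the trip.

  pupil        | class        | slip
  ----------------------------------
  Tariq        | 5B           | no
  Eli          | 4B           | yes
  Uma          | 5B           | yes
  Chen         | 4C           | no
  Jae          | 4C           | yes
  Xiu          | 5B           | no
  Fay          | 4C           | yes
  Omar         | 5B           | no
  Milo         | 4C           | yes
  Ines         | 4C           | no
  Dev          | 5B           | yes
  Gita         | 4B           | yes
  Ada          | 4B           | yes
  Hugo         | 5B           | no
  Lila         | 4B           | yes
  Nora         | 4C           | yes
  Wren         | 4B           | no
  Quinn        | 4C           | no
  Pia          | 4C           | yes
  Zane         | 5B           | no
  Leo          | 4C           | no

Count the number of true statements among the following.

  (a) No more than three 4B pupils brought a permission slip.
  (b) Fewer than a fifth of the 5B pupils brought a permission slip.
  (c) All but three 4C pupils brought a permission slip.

(a) 4B: |A| = 5, |A ∩ B| = 4; needs |A ∩ B| ≤ 3 — false.
(b) 5B: |A| = 7, |A ∩ B| = 2; needs |A ∩ B| / |A| < 1/5 — false.
(c) 4C: |A| = 9, |A ∩ B| = 5; needs |A ∖ B| = 3 — false.

0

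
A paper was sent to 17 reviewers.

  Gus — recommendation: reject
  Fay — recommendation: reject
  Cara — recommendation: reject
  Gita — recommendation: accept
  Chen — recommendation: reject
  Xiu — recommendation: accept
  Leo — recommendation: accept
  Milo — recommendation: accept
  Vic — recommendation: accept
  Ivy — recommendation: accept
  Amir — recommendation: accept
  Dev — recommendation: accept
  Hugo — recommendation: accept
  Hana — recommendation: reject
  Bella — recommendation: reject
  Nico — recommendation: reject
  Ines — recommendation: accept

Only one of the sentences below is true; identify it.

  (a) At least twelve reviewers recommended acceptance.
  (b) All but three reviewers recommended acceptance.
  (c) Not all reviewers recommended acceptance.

|A| = 17, |A ∩ B| = 10, |A ∖ B| = 7.
(a) requires |A ∩ B| ≥ 12: false.
(b) requires |A ∖ B| = 3: false.
(c) requires A ⊄ B (|A ∖ B| ≥ 1): true.

(c)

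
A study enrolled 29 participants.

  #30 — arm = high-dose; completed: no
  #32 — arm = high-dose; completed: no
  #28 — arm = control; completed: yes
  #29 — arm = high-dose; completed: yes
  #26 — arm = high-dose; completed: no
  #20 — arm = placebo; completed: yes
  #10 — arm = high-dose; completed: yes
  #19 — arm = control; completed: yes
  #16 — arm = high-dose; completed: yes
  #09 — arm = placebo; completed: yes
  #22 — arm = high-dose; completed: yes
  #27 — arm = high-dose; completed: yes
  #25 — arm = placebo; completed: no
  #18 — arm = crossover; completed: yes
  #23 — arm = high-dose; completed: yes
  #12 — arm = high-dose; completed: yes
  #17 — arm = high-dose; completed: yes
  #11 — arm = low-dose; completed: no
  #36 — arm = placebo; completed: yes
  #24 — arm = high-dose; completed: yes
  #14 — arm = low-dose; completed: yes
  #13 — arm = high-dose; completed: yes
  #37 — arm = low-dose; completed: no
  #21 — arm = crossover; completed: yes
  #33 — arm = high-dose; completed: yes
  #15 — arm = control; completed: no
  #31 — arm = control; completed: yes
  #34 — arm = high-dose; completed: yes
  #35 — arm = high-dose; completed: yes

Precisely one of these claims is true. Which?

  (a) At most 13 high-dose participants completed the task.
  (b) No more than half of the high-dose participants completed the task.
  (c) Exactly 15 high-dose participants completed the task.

|A| = 16, |A ∩ B| = 13, |A ∖ B| = 3.
(a) requires |A ∩ B| ≤ 13: true.
(b) requires |A ∩ B| ≤ |A ∖ B|: false.
(c) requires |A ∩ B| = 15: false.

(a)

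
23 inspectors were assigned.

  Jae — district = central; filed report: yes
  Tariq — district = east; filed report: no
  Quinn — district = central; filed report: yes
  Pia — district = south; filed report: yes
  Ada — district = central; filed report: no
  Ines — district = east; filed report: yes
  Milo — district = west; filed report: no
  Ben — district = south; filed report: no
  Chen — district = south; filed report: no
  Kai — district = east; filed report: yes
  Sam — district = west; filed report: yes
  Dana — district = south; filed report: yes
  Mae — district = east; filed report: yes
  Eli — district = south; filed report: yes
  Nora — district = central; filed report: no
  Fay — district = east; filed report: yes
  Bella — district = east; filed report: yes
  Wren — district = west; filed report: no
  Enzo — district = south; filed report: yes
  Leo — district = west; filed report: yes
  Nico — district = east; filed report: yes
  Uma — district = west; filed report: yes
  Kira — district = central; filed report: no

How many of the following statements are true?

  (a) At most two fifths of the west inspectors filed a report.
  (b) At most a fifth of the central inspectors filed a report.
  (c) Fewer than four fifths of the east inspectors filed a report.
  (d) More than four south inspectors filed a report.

(a) west: |A| = 5, |A ∩ B| = 3; needs |A ∩ B| / |A| ≤ 2/5 — false.
(b) central: |A| = 5, |A ∩ B| = 2; needs |A ∩ B| / |A| ≤ 1/5 — false.
(c) east: |A| = 7, |A ∩ B| = 6; needs |A ∩ B| / |A| < 4/5 — false.
(d) south: |A| = 6, |A ∩ B| = 4; needs |A ∩ B| > 4 — false.

0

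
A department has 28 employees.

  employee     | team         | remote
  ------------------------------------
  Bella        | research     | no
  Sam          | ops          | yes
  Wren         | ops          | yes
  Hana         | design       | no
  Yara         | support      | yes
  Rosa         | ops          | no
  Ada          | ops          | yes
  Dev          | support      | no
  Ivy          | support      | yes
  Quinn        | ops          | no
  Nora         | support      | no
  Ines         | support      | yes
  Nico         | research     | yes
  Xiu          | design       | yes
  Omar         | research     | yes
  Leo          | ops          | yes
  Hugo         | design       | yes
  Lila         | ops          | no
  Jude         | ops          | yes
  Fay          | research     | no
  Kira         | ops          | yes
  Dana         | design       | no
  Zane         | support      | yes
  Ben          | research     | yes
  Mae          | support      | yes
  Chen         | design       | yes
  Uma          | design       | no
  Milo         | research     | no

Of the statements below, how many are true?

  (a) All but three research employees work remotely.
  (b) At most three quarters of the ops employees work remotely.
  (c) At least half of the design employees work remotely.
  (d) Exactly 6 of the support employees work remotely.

(a) research: |A| = 6, |A ∩ B| = 3; needs |A ∖ B| = 3 — true.
(b) ops: |A| = 9, |A ∩ B| = 6; needs |A ∩ B| / |A| ≤ 3/4 — true.
(c) design: |A| = 6, |A ∩ B| = 3; needs |A ∩ B| ≥ |A ∖ B| — true.
(d) support: |A| = 7, |A ∩ B| = 5; needs |A ∩ B| = 6 — false.

3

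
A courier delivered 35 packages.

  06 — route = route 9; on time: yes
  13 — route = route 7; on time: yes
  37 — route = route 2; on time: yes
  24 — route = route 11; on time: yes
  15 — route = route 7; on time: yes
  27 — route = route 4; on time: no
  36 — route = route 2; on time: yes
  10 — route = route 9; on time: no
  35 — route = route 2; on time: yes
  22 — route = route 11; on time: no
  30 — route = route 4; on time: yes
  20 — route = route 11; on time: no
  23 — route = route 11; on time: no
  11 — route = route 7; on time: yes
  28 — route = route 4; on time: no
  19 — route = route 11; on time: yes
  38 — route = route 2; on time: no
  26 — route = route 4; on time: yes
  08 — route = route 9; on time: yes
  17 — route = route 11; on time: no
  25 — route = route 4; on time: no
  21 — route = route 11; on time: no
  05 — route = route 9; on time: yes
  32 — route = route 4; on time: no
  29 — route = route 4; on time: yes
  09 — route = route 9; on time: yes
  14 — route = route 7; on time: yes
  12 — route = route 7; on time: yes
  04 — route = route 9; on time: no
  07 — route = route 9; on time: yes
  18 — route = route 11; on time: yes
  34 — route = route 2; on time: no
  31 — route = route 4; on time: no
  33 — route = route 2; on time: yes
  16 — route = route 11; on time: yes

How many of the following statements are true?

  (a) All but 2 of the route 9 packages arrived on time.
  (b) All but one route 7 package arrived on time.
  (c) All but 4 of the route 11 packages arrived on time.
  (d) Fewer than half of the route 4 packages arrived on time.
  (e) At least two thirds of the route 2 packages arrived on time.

(a) route 9: |A| = 7, |A ∩ B| = 5; needs |A ∖ B| = 2 — true.
(b) route 7: |A| = 5, |A ∩ B| = 5; needs |A ∖ B| = 1 — false.
(c) route 11: |A| = 9, |A ∩ B| = 4; needs |A ∖ B| = 4 — false.
(d) route 4: |A| = 8, |A ∩ B| = 3; needs |A ∩ B| < |A ∖ B| — true.
(e) route 2: |A| = 6, |A ∩ B| = 4; needs |A ∩ B| / |A| ≥ 2/3 — true.

3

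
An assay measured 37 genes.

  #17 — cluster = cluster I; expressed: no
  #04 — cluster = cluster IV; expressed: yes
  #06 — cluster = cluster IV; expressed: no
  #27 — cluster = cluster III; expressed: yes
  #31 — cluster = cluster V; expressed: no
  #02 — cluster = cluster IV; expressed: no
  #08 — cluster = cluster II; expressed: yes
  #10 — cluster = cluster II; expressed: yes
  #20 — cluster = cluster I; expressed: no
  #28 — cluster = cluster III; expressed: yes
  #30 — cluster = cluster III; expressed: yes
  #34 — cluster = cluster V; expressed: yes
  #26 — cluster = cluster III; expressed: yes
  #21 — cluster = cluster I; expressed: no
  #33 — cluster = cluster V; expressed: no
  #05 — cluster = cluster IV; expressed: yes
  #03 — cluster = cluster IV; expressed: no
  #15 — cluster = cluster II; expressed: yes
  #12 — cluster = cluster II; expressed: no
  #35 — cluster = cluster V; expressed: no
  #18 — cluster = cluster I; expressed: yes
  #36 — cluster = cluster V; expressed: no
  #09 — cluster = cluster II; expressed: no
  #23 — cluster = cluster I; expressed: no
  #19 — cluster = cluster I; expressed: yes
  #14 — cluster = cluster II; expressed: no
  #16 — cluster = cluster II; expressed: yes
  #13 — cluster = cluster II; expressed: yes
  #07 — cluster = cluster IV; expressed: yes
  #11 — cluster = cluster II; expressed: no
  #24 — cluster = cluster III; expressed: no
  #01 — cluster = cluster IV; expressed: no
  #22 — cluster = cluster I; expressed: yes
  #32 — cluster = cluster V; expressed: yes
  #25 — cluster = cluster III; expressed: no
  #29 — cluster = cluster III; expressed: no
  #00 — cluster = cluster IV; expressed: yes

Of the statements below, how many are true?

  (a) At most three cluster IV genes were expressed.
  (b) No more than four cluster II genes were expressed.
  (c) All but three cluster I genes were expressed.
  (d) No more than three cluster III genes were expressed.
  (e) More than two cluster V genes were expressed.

0

(a) cluster IV: |A| = 8, |A ∩ B| = 4; needs |A ∩ B| ≤ 3 — false.
(b) cluster II: |A| = 9, |A ∩ B| = 5; needs |A ∩ B| ≤ 4 — false.
(c) cluster I: |A| = 7, |A ∩ B| = 3; needs |A ∖ B| = 3 — false.
(d) cluster III: |A| = 7, |A ∩ B| = 4; needs |A ∩ B| ≤ 3 — false.
(e) cluster V: |A| = 6, |A ∩ B| = 2; needs |A ∩ B| > 2 — false.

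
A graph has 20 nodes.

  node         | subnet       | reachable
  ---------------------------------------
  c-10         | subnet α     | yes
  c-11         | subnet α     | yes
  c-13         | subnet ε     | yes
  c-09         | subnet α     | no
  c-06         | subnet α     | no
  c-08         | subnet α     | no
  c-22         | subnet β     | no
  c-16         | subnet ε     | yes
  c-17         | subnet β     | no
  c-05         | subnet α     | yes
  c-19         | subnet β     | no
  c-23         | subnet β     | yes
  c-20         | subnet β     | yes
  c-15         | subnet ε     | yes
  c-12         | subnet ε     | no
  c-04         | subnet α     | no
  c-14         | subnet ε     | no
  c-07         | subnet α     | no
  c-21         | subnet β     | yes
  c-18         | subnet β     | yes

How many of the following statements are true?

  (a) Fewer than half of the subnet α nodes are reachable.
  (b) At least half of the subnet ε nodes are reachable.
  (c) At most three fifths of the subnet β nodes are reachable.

3

(a) subnet α: |A| = 8, |A ∩ B| = 3; needs |A ∩ B| < |A ∖ B| — true.
(b) subnet ε: |A| = 5, |A ∩ B| = 3; needs |A ∩ B| ≥ |A ∖ B| — true.
(c) subnet β: |A| = 7, |A ∩ B| = 4; needs |A ∩ B| / |A| ≤ 3/5 — true.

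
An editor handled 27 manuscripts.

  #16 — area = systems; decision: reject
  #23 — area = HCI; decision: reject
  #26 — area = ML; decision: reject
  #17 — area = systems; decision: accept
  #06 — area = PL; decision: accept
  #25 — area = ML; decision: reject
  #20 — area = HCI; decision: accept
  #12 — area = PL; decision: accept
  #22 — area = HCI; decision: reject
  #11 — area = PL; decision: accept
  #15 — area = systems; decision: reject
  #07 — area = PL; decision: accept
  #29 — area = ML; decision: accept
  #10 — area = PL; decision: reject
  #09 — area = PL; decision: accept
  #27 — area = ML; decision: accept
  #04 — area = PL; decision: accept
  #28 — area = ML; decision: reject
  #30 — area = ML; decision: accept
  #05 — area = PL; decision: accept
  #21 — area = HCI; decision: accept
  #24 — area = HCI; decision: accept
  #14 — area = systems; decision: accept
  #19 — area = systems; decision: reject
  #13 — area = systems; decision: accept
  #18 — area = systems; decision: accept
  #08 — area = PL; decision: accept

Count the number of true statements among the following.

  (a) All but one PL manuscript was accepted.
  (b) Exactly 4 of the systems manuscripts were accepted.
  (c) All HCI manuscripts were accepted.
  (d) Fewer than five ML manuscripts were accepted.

(a) PL: |A| = 9, |A ∩ B| = 8; needs |A ∖ B| = 1 — true.
(b) systems: |A| = 7, |A ∩ B| = 4; needs |A ∩ B| = 4 — true.
(c) HCI: |A| = 5, |A ∩ B| = 3; needs A ⊆ B, i.e. every element of A is in B (|A ∖ B| = 0) — false.
(d) ML: |A| = 6, |A ∩ B| = 3; needs |A ∩ B| < 5 — true.

3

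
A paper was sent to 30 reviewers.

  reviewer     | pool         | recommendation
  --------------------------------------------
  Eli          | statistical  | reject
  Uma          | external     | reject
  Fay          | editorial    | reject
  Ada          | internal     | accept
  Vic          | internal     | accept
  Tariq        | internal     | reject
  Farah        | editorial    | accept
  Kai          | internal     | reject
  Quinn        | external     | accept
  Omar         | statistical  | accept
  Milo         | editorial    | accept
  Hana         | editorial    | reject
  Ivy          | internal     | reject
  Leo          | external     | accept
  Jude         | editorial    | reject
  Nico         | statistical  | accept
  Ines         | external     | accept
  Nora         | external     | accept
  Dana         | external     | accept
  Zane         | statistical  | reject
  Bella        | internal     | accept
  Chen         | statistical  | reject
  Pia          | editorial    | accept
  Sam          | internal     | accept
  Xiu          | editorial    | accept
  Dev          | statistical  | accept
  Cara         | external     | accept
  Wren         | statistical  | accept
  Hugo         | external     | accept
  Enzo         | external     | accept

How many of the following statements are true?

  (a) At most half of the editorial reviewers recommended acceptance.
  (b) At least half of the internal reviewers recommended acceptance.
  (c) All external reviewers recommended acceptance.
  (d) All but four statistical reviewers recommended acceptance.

1

(a) editorial: |A| = 7, |A ∩ B| = 4; needs |A ∩ B| ≤ |A ∖ B| — false.
(b) internal: |A| = 7, |A ∩ B| = 4; needs |A ∩ B| ≥ |A ∖ B| — true.
(c) external: |A| = 9, |A ∩ B| = 8; needs A ⊆ B, i.e. every element of A is in B (|A ∖ B| = 0) — false.
(d) statistical: |A| = 7, |A ∩ B| = 4; needs |A ∖ B| = 4 — false.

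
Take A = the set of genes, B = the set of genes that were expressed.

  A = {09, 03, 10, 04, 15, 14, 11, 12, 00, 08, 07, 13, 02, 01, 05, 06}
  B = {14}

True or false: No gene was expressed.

False

The determiner here denotes the relation: A ∩ B = ∅ (|A ∩ B| = 0).
|A| = 16, |A ∩ B| = 1, |A ∖ B| = 15.
So the statement is false.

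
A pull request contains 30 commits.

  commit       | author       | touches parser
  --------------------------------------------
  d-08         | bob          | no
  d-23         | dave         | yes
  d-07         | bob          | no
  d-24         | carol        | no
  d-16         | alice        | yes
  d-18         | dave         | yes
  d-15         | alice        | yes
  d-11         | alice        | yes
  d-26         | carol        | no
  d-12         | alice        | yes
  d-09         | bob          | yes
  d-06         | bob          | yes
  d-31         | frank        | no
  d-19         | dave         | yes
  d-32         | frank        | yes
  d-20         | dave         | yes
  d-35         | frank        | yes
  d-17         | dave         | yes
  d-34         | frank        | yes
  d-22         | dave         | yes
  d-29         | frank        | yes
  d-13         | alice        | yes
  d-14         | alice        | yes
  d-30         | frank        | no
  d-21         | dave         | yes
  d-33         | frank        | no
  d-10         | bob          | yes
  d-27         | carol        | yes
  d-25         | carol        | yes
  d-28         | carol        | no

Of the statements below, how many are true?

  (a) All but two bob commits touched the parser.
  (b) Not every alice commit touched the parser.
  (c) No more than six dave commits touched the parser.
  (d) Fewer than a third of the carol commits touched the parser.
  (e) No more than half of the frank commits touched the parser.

(a) bob: |A| = 5, |A ∩ B| = 3; needs |A ∖ B| = 2 — true.
(b) alice: |A| = 6, |A ∩ B| = 6; needs A ⊄ B (|A ∖ B| ≥ 1) — false.
(c) dave: |A| = 7, |A ∩ B| = 7; needs |A ∩ B| ≤ 6 — false.
(d) carol: |A| = 5, |A ∩ B| = 2; needs |A ∩ B| / |A| < 1/3 — false.
(e) frank: |A| = 7, |A ∩ B| = 4; needs |A ∩ B| ≤ |A ∖ B| — false.

1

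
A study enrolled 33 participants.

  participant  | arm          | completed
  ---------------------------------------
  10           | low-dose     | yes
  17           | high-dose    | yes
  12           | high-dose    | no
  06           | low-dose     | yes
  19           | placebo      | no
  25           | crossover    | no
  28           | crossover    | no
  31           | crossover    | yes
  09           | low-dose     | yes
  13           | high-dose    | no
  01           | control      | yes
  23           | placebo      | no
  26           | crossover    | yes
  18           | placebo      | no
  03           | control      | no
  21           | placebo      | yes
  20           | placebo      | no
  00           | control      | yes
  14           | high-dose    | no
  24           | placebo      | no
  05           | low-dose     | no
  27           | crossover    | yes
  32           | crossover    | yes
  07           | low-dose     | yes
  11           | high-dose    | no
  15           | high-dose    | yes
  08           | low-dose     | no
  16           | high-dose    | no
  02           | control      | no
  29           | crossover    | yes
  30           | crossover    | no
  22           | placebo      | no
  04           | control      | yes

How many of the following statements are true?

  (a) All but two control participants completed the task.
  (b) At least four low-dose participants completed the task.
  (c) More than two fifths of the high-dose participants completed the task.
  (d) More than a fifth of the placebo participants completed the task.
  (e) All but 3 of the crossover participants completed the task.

3

(a) control: |A| = 5, |A ∩ B| = 3; needs |A ∖ B| = 2 — true.
(b) low-dose: |A| = 6, |A ∩ B| = 4; needs |A ∩ B| ≥ 4 — true.
(c) high-dose: |A| = 7, |A ∩ B| = 2; needs |A ∩ B| / |A| > 2/5 — false.
(d) placebo: |A| = 7, |A ∩ B| = 1; needs |A ∩ B| / |A| > 1/5 — false.
(e) crossover: |A| = 8, |A ∩ B| = 5; needs |A ∖ B| = 3 — true.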